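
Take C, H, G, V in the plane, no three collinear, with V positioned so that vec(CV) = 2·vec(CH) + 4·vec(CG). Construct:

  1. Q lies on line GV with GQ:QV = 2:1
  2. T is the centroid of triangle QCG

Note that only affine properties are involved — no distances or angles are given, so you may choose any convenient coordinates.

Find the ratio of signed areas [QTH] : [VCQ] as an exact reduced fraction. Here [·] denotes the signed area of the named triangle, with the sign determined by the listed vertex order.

Choose coordinates C = (0, 0), H = (1, 0), G = (0, 1), V = (2, 4).
1. Q lies on line GV with GQ:QV = 2:1 ⇒ Q = (4/3, 3)
2. T is the centroid of triangle QCG ⇒ T = (4/9, 4/3)
2·[QTH] = 19/9, 2·[VCQ] = -2/3
[QTH]:[VCQ] = 19/9:-2/3 = -19/6

[QTH]:[VCQ] = -19/6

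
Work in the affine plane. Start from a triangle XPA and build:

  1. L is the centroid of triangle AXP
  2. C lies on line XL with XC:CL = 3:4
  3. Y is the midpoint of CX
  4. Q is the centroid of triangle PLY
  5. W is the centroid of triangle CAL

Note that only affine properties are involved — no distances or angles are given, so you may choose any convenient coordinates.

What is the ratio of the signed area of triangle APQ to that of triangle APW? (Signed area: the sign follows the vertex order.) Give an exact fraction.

Set X = (0, 0), P = (1, 0), A = (0, 1); any affine frame gives the same invariant.
1. L is the centroid of triangle AXP ⇒ L = (1/3, 1/3)
2. C lies on line XL with XC:CL = 3:4 ⇒ C = (1/7, 1/7)
3. Y is the midpoint of CX ⇒ Y = (1/14, 1/14)
4. Q is the centroid of triangle PLY ⇒ Q = (59/126, 17/126)
5. W is the centroid of triangle CAL ⇒ W = (10/63, 31/63)
2·[APQ] = -25/63, 2·[APW] = -22/63
[APQ]:[APW] = -25/63:-22/63 = 25/22

[APQ]:[APW] = 25/22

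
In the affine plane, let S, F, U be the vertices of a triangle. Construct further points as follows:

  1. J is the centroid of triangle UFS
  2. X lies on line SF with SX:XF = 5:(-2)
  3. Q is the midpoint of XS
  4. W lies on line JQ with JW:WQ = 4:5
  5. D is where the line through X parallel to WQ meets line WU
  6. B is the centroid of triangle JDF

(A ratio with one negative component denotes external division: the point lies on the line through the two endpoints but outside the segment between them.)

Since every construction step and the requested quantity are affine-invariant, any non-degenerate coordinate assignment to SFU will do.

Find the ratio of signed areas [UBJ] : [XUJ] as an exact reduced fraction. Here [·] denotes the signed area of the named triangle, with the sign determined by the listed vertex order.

[UBJ]:[XUJ] = -25/189

Set S = (0, 0), F = (1, 0), U = (0, 1); any affine frame gives the same invariant.
1. J is the centroid of triangle UFS ⇒ J = (1/3, 1/3)
2. X lies on line SF with SX:XF = 5:(-2) ⇒ X = (5/3, 0)
3. Q is the midpoint of XS ⇒ Q = (5/6, 0)
4. W lies on line JQ with JW:WQ = 4:5 ⇒ W = (5/9, 5/27)
5. D is where the line through X parallel to WQ meets line WU ⇒ D = (-5/36, 65/54)
6. B is the centroid of triangle JDF ⇒ B = (43/108, 83/162)
2·[UBJ] = -25/243, 2·[XUJ] = 7/9
[UBJ]:[XUJ] = -25/243:7/9 = -25/189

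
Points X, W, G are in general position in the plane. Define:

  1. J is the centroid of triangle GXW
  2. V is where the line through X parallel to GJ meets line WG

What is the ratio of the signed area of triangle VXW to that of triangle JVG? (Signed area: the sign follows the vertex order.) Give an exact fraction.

[VXW]:[JVG] = -6

Work in coordinates with X = (0, 0), W = (1, 0), G = (0, 1).
1. J is the centroid of triangle GXW ⇒ J = (1/3, 1/3)
2. V is where the line through X parallel to GJ meets line WG ⇒ V = (-1, 2)
2·[VXW] = 2, 2·[JVG] = -1/3
[VXW]:[JVG] = 2:-1/3 = -6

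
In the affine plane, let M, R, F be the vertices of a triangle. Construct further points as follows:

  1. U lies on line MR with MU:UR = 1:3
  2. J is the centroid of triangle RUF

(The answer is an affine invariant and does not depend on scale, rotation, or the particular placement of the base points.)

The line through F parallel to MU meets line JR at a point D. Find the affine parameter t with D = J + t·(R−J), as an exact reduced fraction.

Set M = (0, 0), R = (1, 0), F = (0, 1); any affine frame gives the same invariant.
1. U lies on line MR with MU:UR = 1:3 ⇒ U = (1/4, 0)
2. J is the centroid of triangle RUF ⇒ J = (5/12, 1/3)
through F parallel to MU: direction (1/4, 0); meets JR at D = (-3/4, 1)
D = J + t·(R−J) with t = -2

t = -2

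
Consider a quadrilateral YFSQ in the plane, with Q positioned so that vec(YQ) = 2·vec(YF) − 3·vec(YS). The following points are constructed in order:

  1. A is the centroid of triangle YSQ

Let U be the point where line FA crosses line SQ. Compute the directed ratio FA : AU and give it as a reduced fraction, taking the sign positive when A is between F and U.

FA:AU = -4

Work in coordinates with Y = (0, 0), F = (1, 0), S = (0, 1), Q = (2, -3).
1. A is the centroid of triangle YSQ ⇒ A = (2/3, -2/3)
line FA meets SQ at U = (3/4, -1/2)
A = F + t·(U−F) with t = 4/3, so FA:AU = 4/3:-1/3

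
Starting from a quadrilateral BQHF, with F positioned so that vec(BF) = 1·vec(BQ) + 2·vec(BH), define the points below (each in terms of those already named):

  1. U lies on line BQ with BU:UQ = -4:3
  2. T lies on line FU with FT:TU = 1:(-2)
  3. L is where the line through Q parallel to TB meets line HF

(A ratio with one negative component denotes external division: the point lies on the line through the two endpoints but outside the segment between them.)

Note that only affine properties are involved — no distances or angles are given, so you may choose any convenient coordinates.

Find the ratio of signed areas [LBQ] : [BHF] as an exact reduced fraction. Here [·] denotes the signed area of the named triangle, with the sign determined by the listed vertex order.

[LBQ]:[BHF] = -4/3

Set B = (0, 0), Q = (1, 0), H = (0, 1), F = (1, 2); any affine frame gives the same invariant.
1. U lies on line BQ with BU:UQ = -4:3 ⇒ U = (4, 0)
2. T lies on line FU with FT:TU = 1:(-2) ⇒ T = (-2, 4)
3. L is where the line through Q parallel to TB meets line HF ⇒ L = (1/3, 4/3)
2·[LBQ] = 4/3, 2·[BHF] = -1
[LBQ]:[BHF] = 4/3:-1 = -4/3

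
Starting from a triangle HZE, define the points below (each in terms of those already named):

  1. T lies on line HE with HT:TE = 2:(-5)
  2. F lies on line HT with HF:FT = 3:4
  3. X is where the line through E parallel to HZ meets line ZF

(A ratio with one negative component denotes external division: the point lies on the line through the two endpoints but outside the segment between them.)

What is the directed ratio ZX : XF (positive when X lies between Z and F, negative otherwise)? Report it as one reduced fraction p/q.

ZX:XF = -7/9

Assign H = (0, 0), Z = (1, 0), E = (0, 1) — the answer is frame-independent, so this choice is without loss of generality.
1. T lies on line HE with HT:TE = 2:(-5) ⇒ T = (0, -2/3)
2. F lies on line HT with HF:FT = 3:4 ⇒ F = (0, -2/7)
3. X is where the line through E parallel to HZ meets line ZF ⇒ X = (9/2, 1)
X = Z + t·(F−Z) with t = -7/2, so ZX:XF = t:(1−t) = -7/2:9/2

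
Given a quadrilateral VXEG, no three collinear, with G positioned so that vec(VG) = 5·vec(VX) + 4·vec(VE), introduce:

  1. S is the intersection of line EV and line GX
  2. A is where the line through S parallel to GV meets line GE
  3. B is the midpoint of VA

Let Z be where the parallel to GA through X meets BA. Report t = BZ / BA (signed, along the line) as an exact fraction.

t = -11/5

Work in coordinates with V = (0, 0), X = (1, 0), E = (0, 1), G = (5, 4).
1. S is the intersection of line EV and line GX ⇒ S = (0, -1)
2. A is where the line through S parallel to GV meets line GE ⇒ A = (10, 7)
3. B is the midpoint of VA ⇒ B = (5, 7/2)
through X parallel to GA: direction (5, 3); meets BA at Z = (-6, -21/5)
Z = B + t·(A−B) with t = -11/5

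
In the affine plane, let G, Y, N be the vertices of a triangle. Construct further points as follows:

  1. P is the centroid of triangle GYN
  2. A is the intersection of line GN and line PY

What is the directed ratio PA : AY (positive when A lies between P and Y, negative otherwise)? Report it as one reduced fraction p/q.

Set G = (0, 0), Y = (1, 0), N = (0, 1); any affine frame gives the same invariant.
1. P is the centroid of triangle GYN ⇒ P = (1/3, 1/3)
2. A is the intersection of line GN and line PY ⇒ A = (0, 1/2)
A = P + t·(Y−P) with t = -1/2, so PA:AY = t:(1−t) = -1/2:3/2

PA:AY = -1/3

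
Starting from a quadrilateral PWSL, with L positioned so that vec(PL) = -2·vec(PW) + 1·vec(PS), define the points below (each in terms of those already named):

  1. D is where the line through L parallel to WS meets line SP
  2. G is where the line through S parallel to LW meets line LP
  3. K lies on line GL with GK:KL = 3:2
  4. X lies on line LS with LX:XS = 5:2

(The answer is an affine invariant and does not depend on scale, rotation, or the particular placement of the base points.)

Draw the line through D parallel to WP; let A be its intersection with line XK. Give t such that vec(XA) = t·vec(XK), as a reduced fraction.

Set P = (0, 0), W = (1, 0), S = (0, 1), L = (-2, 1); any affine frame gives the same invariant.
1. D is where the line through L parallel to WS meets line SP ⇒ D = (0, -1)
2. G is where the line through S parallel to LW meets line LP ⇒ G = (-6, 3)
3. K lies on line GL with GK:KL = 3:2 ⇒ K = (-18/5, 9/5)
4. X lies on line LS with LX:XS = 5:2 ⇒ X = (-4/7, 1)
through D parallel to WP: direction (-1, 0); meets XK at A = (7, -1)
A = X + t·(K−X) with t = -5/2

t = -5/2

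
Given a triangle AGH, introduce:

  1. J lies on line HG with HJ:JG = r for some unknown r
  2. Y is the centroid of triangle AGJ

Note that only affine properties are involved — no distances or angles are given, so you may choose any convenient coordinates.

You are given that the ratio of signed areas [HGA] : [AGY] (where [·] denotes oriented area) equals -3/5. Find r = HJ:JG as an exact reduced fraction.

Work in coordinates with A = (0, 0), G = (1, 0), H = (0, 1).
1. With HJ:JG = r, write λ = r/(r+1) so J = H + λ·(G−H); J is affine-linear in λ
2. Y is the centroid of triangle AGJ ⇒ Y is an affine combination of earlier points and hence also affine-linear in λ
Every point depending on J is an affine combination of J and λ-independent points, so each such coordinate is linear in λ; the λ² term in each signed area is a multiple of (G−H)×(G−H) = 0, so 2·[HGA] and 2·[AGY] are each linear in λ. Evaluating at λ=0 and λ=1:
  2·[HGA] = -1,   2·[AGY] = -1/3·λ + 1/3
So [HGA]:[AGY] = (-1) / (-1/3·λ + 1/3). Setting this equal to -3/5:
  -1 = -3/5·(-1/3·λ + 1/3)  ⇒  λ = -4
Then r = λ/(1−λ) = (-4)/(5) = -4/5. Check: with r = -4/5, J = (-4, 5) and [HGA]:[AGY] = -3/5 as required.

r = -4/5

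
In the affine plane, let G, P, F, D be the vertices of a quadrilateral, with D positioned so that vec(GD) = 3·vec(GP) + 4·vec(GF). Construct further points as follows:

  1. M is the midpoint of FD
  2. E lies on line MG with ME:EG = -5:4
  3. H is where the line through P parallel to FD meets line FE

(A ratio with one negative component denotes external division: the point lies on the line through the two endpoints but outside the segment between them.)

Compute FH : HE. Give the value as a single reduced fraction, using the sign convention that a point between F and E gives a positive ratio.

Assign G = (0, 0), P = (1, 0), F = (0, 1), D = (3, 4) — the answer is frame-independent, so this choice is without loss of generality.
1. M is the midpoint of FD ⇒ M = (3/2, 5/2)
2. E lies on line MG with ME:EG = -5:4 ⇒ E = (-6, -10)
3. H is where the line through P parallel to FD meets line FE ⇒ H = (-12/5, -17/5)
H = F + t·(E−F) with t = 2/5, so FH:HE = t:(1−t) = 2/5:3/5

FH:HE = 2/3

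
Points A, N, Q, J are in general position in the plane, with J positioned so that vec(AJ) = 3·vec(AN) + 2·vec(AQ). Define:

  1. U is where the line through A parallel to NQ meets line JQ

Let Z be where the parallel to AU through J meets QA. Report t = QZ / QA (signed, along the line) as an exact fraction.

Assign A = (0, 0), N = (1, 0), Q = (0, 1), J = (3, 2) — the answer is frame-independent, so this choice is without loss of generality.
1. U is where the line through A parallel to NQ meets line JQ ⇒ U = (-3/4, 3/4)
through J parallel to AU: direction (-3/4, 3/4); meets QA at Z = (0, 5)
Z = Q + t·(A−Q) with t = -4

t = -4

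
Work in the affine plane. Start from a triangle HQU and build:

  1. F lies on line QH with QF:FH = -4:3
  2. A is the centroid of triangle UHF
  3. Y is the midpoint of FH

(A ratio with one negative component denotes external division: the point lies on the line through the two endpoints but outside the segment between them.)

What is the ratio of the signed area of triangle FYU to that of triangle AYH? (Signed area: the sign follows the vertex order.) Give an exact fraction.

[FYU]:[AYH] = 3

Work in coordinates with H = (0, 0), Q = (1, 0), U = (0, 1).
1. F lies on line QH with QF:FH = -4:3 ⇒ F = (-3, 0)
2. A is the centroid of triangle UHF ⇒ A = (-1, 1/3)
3. Y is the midpoint of FH ⇒ Y = (-3/2, 0)
2·[FYU] = 3/2, 2·[AYH] = 1/2
[FYU]:[AYH] = 3/2:1/2 = 3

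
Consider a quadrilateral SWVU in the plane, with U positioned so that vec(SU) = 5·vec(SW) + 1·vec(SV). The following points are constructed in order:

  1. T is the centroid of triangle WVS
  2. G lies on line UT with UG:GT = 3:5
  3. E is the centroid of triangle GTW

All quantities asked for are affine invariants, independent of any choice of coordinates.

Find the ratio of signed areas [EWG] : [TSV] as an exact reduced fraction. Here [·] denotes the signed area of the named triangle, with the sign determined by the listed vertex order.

Assign S = (0, 0), W = (1, 0), V = (0, 1), U = (5, 1) — the answer is frame-independent, so this choice is without loss of generality.
1. T is the centroid of triangle WVS ⇒ T = (1/3, 1/3)
2. G lies on line UT with UG:GT = 3:5 ⇒ G = (13/4, 3/4)
3. E is the centroid of triangle GTW ⇒ E = (55/36, 13/36)
2·[EWG] = 5/12, 2·[TSV] = -1/3
[EWG]:[TSV] = 5/12:-1/3 = -5/4

[EWG]:[TSV] = -5/4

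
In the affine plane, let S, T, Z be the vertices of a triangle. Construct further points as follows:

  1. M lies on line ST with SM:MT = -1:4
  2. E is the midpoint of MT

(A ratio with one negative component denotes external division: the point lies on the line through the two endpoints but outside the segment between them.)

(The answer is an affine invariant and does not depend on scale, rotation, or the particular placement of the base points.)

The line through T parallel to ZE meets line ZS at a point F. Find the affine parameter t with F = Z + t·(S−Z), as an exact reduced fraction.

Set S = (0, 0), T = (1, 0), Z = (0, 1); any affine frame gives the same invariant.
1. M lies on line ST with SM:MT = -1:4 ⇒ M = (-1/3, 0)
2. E is the midpoint of MT ⇒ E = (1/3, 0)
through T parallel to ZE: direction (1/3, -1); meets ZS at F = (0, 3)
F = Z + t·(S−Z) with t = -2

t = -2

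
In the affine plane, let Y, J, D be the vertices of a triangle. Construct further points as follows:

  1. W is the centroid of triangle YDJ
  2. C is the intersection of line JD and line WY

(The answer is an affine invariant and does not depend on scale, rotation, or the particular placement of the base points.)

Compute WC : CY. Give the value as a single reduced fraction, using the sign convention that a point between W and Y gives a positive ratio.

WC:CY = -1/3

Work in coordinates with Y = (0, 0), J = (1, 0), D = (0, 1).
1. W is the centroid of triangle YDJ ⇒ W = (1/3, 1/3)
2. C is the intersection of line JD and line WY ⇒ C = (1/2, 1/2)
C = W + t·(Y−W) with t = -1/2, so WC:CY = t:(1−t) = -1/2:3/2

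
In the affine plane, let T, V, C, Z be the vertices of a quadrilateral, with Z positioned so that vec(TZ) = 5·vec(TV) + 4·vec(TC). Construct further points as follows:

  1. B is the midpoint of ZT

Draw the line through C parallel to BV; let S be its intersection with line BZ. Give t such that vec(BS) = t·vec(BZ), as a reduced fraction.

Work in coordinates with T = (0, 0), V = (1, 0), C = (0, 1), Z = (5, 4).
1. B is the midpoint of ZT ⇒ B = (5/2, 2)
through C parallel to BV: direction (-3/2, -2); meets BZ at S = (-15/8, -3/2)
S = B + t·(Z−B) with t = -7/4

t = -7/4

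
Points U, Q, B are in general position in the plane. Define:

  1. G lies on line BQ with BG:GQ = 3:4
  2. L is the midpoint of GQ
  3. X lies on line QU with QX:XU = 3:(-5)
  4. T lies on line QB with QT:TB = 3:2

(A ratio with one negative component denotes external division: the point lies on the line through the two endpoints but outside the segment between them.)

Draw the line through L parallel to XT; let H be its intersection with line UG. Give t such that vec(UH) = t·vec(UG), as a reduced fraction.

t = 12/17

Assign U = (0, 0), Q = (1, 0), B = (0, 1) — the answer is frame-independent, so this choice is without loss of generality.
1. G lies on line BQ with BG:GQ = 3:4 ⇒ G = (3/7, 4/7)
2. L is the midpoint of GQ ⇒ L = (5/7, 2/7)
3. X lies on line QU with QX:XU = 3:(-5) ⇒ X = (5/2, 0)
4. T lies on line QB with QT:TB = 3:2 ⇒ T = (2/5, 3/5)
through L parallel to XT: direction (-21/10, 3/5); meets UG at H = (36/119, 48/119)
H = U + t·(G−U) with t = 12/17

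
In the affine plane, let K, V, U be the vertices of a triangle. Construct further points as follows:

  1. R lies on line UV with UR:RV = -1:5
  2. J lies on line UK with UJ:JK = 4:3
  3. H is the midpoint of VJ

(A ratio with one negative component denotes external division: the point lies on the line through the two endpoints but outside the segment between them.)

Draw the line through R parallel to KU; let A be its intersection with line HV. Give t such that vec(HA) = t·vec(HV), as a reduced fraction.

Assign K = (0, 0), V = (1, 0), U = (0, 1) — the answer is frame-independent, so this choice is without loss of generality.
1. R lies on line UV with UR:RV = -1:5 ⇒ R = (-1/4, 5/4)
2. J lies on line UK with UJ:JK = 4:3 ⇒ J = (0, 3/7)
3. H is the midpoint of VJ ⇒ H = (1/2, 3/14)
through R parallel to KU: direction (0, 1); meets HV at A = (-1/4, 15/28)
A = H + t·(V−H) with t = -3/2

t = -3/2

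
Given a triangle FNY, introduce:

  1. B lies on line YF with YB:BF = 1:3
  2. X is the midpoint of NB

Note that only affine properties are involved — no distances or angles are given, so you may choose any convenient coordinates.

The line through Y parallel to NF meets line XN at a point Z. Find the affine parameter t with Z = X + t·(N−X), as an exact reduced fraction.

t = -5/3

Assign F = (0, 0), N = (1, 0), Y = (0, 1) — the answer is frame-independent, so this choice is without loss of generality.
1. B lies on line YF with YB:BF = 1:3 ⇒ B = (0, 3/4)
2. X is the midpoint of NB ⇒ X = (1/2, 3/8)
through Y parallel to NF: direction (-1, 0); meets XN at Z = (-1/3, 1)
Z = X + t·(N−X) with t = -5/3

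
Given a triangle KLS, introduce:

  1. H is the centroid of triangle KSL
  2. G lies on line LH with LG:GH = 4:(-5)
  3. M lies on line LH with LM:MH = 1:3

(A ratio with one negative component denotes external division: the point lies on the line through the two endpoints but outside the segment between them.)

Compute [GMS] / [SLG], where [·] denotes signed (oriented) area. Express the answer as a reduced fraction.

[GMS]:[SLG] = -17/16

Work in coordinates with K = (0, 0), L = (1, 0), S = (0, 1).
1. H is the centroid of triangle KSL ⇒ H = (1/3, 1/3)
2. G lies on line LH with LG:GH = 4:(-5) ⇒ G = (11/3, -4/3)
3. M lies on line LH with LM:MH = 1:3 ⇒ M = (5/6, 1/12)
2·[GMS] = -17/12, 2·[SLG] = 4/3
[GMS]:[SLG] = -17/12:4/3 = -17/16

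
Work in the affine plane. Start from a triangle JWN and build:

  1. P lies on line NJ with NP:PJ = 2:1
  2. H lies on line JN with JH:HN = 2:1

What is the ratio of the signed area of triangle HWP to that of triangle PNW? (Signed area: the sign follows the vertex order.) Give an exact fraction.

[HWP]:[PNW] = 1/2

Work in coordinates with J = (0, 0), W = (1, 0), N = (0, 1).
1. P lies on line NJ with NP:PJ = 2:1 ⇒ P = (0, 1/3)
2. H lies on line JN with JH:HN = 2:1 ⇒ H = (0, 2/3)
2·[HWP] = -1/3, 2·[PNW] = -2/3
[HWP]:[PNW] = -1/3:-2/3 = 1/2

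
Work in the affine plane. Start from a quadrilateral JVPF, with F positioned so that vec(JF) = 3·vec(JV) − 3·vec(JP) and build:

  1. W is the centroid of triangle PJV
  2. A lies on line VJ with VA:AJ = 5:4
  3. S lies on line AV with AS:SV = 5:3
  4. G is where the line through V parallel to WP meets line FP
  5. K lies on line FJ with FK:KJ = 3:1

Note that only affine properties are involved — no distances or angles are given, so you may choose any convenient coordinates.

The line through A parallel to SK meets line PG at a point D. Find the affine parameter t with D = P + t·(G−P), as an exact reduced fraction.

t = 9/29

Work in coordinates with J = (0, 0), V = (1, 0), P = (0, 1), F = (3, -3).
1. W is the centroid of triangle PJV ⇒ W = (1/3, 1/3)
2. A lies on line VJ with VA:AJ = 5:4 ⇒ A = (4/9, 0)
3. S lies on line AV with AS:SV = 5:3 ⇒ S = (19/24, 0)
4. G is where the line through V parallel to WP meets line FP ⇒ G = (3/2, -1)
5. K lies on line FJ with FK:KJ = 3:1 ⇒ K = (3/4, -3/4)
through A parallel to SK: direction (-1/24, -3/4); meets PG at D = (27/58, 11/29)
D = P + t·(G−P) with t = 9/29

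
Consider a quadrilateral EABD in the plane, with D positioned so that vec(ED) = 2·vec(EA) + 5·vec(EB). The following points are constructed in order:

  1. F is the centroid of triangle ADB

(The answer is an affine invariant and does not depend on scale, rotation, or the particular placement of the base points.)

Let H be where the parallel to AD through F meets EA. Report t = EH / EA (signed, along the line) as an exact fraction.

t = 3/5

Set E = (0, 0), A = (1, 0), B = (0, 1), D = (2, 5); any affine frame gives the same invariant.
1. F is the centroid of triangle ADB ⇒ F = (1, 2)
through F parallel to AD: direction (1, 5); meets EA at H = (3/5, 0)
H = E + t·(A−E) with t = 3/5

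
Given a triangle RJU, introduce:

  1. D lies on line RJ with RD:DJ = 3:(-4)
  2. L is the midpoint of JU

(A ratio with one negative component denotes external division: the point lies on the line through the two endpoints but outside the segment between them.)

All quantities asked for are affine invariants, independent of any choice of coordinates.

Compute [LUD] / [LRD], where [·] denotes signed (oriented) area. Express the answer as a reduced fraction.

[LUD]:[LRD] = -4/3

Choose coordinates R = (0, 0), J = (1, 0), U = (0, 1).
1. D lies on line RJ with RD:DJ = 3:(-4) ⇒ D = (-3, 0)
2. L is the midpoint of JU ⇒ L = (1/2, 1/2)
2·[LUD] = 2, 2·[LRD] = -3/2
[LUD]:[LRD] = 2:-3/2 = -4/3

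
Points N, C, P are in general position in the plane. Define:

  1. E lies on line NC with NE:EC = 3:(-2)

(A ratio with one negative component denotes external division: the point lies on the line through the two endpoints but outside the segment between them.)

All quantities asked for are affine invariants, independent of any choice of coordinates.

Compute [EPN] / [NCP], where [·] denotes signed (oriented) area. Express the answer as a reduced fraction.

Assign N = (0, 0), C = (1, 0), P = (0, 1) — the answer is frame-independent, so this choice is without loss of generality.
1. E lies on line NC with NE:EC = 3:(-2) ⇒ E = (3, 0)
2·[EPN] = 3, 2·[NCP] = 1
[EPN]:[NCP] = 3:1 = 3

[EPN]:[NCP] = 3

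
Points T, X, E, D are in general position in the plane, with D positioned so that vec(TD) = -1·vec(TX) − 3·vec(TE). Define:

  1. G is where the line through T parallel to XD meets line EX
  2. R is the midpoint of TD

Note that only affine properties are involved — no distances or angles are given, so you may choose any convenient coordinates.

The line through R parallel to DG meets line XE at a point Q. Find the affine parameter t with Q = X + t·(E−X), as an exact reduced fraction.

t = 33/50

Set T = (0, 0), X = (1, 0), E = (0, 1), D = (-1, -3); any affine frame gives the same invariant.
1. G is where the line through T parallel to XD meets line EX ⇒ G = (2/5, 3/5)
2. R is the midpoint of TD ⇒ R = (-1/2, -3/2)
through R parallel to DG: direction (7/5, 18/5); meets XE at Q = (17/50, 33/50)
Q = X + t·(E−X) with t = 33/50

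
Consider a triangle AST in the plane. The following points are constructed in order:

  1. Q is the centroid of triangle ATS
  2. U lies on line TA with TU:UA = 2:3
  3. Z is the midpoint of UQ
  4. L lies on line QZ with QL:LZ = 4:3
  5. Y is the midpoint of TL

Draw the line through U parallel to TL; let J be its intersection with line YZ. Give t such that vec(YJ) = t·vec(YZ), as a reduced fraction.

Choose coordinates A = (0, 0), S = (1, 0), T = (0, 1).
1. Q is the centroid of triangle ATS ⇒ Q = (1/3, 1/3)
2. U lies on line TA with TU:UA = 2:3 ⇒ U = (0, 3/5)
3. Z is the midpoint of UQ ⇒ Z = (1/6, 7/15)
4. L lies on line QZ with QL:LZ = 4:3 ⇒ L = (5/21, 43/105)
5. Y is the midpoint of TL ⇒ Y = (5/42, 74/105)
through U parallel to TL: direction (5/21, -62/105); meets YZ at J = (5/18, -4/45)
J = Y + t·(Z−Y) with t = 10/3

t = 10/3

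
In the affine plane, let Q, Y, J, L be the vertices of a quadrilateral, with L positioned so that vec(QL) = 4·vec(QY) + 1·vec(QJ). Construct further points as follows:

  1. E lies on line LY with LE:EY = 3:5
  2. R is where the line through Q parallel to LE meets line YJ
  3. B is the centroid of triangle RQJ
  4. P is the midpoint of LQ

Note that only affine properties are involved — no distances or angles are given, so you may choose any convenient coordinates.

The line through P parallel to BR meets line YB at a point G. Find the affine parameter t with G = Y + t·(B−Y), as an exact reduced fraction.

Work in coordinates with Q = (0, 0), Y = (1, 0), J = (0, 1), L = (4, 1).
1. E lies on line LY with LE:EY = 3:5 ⇒ E = (23/8, 5/8)
2. R is where the line through Q parallel to LE meets line YJ ⇒ R = (3/4, 1/4)
3. B is the centroid of triangle RQJ ⇒ B = (1/4, 5/12)
4. P is the midpoint of LQ ⇒ P = (2, 1/2)
through P parallel to BR: direction (1/2, -1/6); meets YB at G = (-11/4, 25/12)
G = Y + t·(B−Y) with t = 5

t = 5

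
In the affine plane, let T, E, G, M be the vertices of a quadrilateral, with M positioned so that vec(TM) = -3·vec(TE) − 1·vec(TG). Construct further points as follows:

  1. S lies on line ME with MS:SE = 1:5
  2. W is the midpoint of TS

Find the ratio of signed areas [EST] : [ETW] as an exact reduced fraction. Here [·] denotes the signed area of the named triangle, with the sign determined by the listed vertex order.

Choose coordinates T = (0, 0), E = (1, 0), G = (0, 1), M = (-3, -1).
1. S lies on line ME with MS:SE = 1:5 ⇒ S = (-7/3, -5/6)
2. W is the midpoint of TS ⇒ W = (-7/6, -5/12)
2·[EST] = -5/6, 2·[ETW] = 5/12
[EST]:[ETW] = -5/6:5/12 = -2

[EST]:[ETW] = -2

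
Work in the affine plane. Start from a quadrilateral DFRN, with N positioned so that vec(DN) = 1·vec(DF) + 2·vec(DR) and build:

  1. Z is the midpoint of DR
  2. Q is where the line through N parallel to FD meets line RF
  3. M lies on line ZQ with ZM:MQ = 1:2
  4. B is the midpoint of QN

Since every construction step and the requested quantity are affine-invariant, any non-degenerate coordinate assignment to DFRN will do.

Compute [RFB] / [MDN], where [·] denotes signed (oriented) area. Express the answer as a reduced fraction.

Work in coordinates with D = (0, 0), F = (1, 0), R = (0, 1), N = (1, 2).
1. Z is the midpoint of DR ⇒ Z = (0, 1/2)
2. Q is where the line through N parallel to FD meets line RF ⇒ Q = (-1, 2)
3. M lies on line ZQ with ZM:MQ = 1:2 ⇒ M = (-1/3, 1)
4. B is the midpoint of QN ⇒ B = (0, 2)
2·[RFB] = 1, 2·[MDN] = 5/3
[RFB]:[MDN] = 1:5/3 = 3/5

[RFB]:[MDN] = 3/5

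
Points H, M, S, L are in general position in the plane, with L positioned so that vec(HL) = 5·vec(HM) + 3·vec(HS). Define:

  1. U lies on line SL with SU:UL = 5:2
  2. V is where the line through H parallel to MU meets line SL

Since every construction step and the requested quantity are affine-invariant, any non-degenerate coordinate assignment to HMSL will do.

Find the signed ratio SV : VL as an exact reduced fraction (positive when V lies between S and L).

Choose coordinates H = (0, 0), M = (1, 0), S = (0, 1), L = (5, 3).
1. U lies on line SL with SU:UL = 5:2 ⇒ U = (25/7, 17/7)
2. V is where the line through H parallel to MU meets line SL ⇒ V = (90/49, 85/49)
V = S + t·(L−S) with t = 18/49, so SV:VL = t:(1−t) = 18/49:31/49

SV:VL = 18/31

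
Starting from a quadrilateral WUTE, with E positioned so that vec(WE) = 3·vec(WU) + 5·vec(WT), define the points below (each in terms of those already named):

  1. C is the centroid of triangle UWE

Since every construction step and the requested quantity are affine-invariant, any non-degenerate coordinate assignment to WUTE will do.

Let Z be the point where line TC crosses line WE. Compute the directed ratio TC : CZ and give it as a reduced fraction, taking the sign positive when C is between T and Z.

TC:CZ = -14/5

Choose coordinates W = (0, 0), U = (1, 0), T = (0, 1), E = (3, 5).
1. C is the centroid of triangle UWE ⇒ C = (4/3, 5/3)
line TC meets WE at Z = (6/7, 10/7)
C = T + t·(Z−T) with t = 14/9, so TC:CZ = 14/9:-5/9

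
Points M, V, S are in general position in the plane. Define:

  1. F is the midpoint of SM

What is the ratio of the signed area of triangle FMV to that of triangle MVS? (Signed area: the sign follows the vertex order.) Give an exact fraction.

[FMV]:[MVS] = 1/2

Set M = (0, 0), V = (1, 0), S = (0, 1); any affine frame gives the same invariant.
1. F is the midpoint of SM ⇒ F = (0, 1/2)
2·[FMV] = 1/2, 2·[MVS] = 1
[FMV]:[MVS] = 1/2:1 = 1/2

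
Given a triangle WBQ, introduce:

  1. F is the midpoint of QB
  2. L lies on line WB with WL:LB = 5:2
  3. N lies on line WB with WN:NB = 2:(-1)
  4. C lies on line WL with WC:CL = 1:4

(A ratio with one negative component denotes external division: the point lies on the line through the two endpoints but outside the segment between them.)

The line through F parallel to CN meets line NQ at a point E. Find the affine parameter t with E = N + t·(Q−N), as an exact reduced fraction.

Choose coordinates W = (0, 0), B = (1, 0), Q = (0, 1).
1. F is the midpoint of QB ⇒ F = (1/2, 1/2)
2. L lies on line WB with WL:LB = 5:2 ⇒ L = (5/7, 0)
3. N lies on line WB with WN:NB = 2:(-1) ⇒ N = (2, 0)
4. C lies on line WL with WC:CL = 1:4 ⇒ C = (1/7, 0)
through F parallel to CN: direction (13/7, 0); meets NQ at E = (1, 1/2)
E = N + t·(Q−N) with t = 1/2

t = 1/2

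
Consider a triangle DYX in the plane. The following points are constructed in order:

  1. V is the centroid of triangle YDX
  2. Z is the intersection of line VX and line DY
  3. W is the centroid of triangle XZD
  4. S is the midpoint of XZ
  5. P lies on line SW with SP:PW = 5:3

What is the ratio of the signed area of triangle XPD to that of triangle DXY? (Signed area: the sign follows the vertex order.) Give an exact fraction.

Choose coordinates D = (0, 0), Y = (1, 0), X = (0, 1).
1. V is the centroid of triangle YDX ⇒ V = (1/3, 1/3)
2. Z is the intersection of line VX and line DY ⇒ Z = (1/2, 0)
3. W is the centroid of triangle XZD ⇒ W = (1/6, 1/3)
4. S is the midpoint of XZ ⇒ S = (1/4, 1/2)
5. P lies on line SW with SP:PW = 5:3 ⇒ P = (19/96, 19/48)
2·[XPD] = -19/96, 2·[DXY] = -1
[XPD]:[DXY] = -19/96:-1 = 19/96

[XPD]:[DXY] = 19/96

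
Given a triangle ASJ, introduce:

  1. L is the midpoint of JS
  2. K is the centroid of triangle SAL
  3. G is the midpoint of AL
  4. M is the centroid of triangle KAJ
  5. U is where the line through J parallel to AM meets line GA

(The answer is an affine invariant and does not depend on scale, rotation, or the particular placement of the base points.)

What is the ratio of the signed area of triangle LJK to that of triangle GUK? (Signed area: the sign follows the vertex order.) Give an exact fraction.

Choose coordinates A = (0, 0), S = (1, 0), J = (0, 1).
1. L is the midpoint of JS ⇒ L = (1/2, 1/2)
2. K is the centroid of triangle SAL ⇒ K = (1/2, 1/6)
3. G is the midpoint of AL ⇒ G = (1/4, 1/4)
4. M is the centroid of triangle KAJ ⇒ M = (1/6, 7/18)
5. U is where the line through J parallel to AM meets line GA ⇒ U = (-3/4, -3/4)
2·[LJK] = 1/6, 2·[GUK] = 1/3
[LJK]:[GUK] = 1/6:1/3 = 1/2

[LJK]:[GUK] = 1/2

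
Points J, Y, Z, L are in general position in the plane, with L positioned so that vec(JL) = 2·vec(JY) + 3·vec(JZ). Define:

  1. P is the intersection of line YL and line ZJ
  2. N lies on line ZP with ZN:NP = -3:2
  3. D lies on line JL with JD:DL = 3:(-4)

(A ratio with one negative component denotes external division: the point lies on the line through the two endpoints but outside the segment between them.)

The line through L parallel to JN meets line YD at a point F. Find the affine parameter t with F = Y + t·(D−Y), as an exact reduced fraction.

t = -1/7

Choose coordinates J = (0, 0), Y = (1, 0), Z = (0, 1), L = (2, 3).
1. P is the intersection of line YL and line ZJ ⇒ P = (0, -3)
2. N lies on line ZP with ZN:NP = -3:2 ⇒ N = (0, -11)
3. D lies on line JL with JD:DL = 3:(-4) ⇒ D = (-6, -9)
through L parallel to JN: direction (0, -11); meets YD at F = (2, 9/7)
F = Y + t·(D−Y) with t = -1/7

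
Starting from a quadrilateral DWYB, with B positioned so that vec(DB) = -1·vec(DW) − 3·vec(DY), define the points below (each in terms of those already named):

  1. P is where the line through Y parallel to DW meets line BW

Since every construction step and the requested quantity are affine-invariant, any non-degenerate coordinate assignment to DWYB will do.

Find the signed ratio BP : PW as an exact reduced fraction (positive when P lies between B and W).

Choose coordinates D = (0, 0), W = (1, 0), Y = (0, 1), B = (-1, -3).
1. P is where the line through Y parallel to DW meets line BW ⇒ P = (5/3, 1)
P = B + t·(W−B) with t = 4/3, so BP:PW = t:(1−t) = 4/3:-1/3

BP:PW = -4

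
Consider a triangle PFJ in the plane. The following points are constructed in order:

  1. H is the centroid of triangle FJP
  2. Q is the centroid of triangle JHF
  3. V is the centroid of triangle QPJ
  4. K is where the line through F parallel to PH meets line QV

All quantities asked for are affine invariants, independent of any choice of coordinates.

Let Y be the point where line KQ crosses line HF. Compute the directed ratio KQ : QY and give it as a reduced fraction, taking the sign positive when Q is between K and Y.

KQ:QY = 2

Assign P = (0, 0), F = (1, 0), J = (0, 1) — the answer is frame-independent, so this choice is without loss of generality.
1. H is the centroid of triangle FJP ⇒ H = (1/3, 1/3)
2. Q is the centroid of triangle JHF ⇒ Q = (4/9, 4/9)
3. V is the centroid of triangle QPJ ⇒ V = (4/27, 13/27)
4. K is where the line through F parallel to PH meets line QV ⇒ K = (4/3, 1/3)
line KQ meets HF at Y = (0, 1/2)
Q = K + t·(Y−K) with t = 2/3, so KQ:QY = 2/3:1/3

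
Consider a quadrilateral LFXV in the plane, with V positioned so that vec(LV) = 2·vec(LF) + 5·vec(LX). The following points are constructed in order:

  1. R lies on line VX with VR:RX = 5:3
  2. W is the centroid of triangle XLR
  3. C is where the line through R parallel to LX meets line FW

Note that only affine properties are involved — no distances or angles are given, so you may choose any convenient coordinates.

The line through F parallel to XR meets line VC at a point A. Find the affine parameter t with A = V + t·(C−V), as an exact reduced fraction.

t = 27/19

Work in coordinates with L = (0, 0), F = (1, 0), X = (0, 1), V = (2, 5).
1. R lies on line VX with VR:RX = 5:3 ⇒ R = (3/4, 5/2)
2. W is the centroid of triangle XLR ⇒ W = (1/4, 7/6)
3. C is where the line through R parallel to LX meets line FW ⇒ C = (3/4, 7/18)
through F parallel to XR: direction (3/4, 3/2); meets VC at A = (17/76, -59/38)
A = V + t·(C−V) with t = 27/19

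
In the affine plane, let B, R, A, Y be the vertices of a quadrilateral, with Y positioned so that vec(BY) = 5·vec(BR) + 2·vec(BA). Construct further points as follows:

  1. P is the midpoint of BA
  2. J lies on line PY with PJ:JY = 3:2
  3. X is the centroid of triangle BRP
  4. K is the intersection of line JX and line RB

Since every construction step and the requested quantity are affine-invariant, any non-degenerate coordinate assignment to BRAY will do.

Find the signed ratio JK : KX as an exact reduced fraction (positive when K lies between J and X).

JK:KX = -42/5

Assign B = (0, 0), R = (1, 0), A = (0, 1), Y = (5, 2) — the answer is frame-independent, so this choice is without loss of generality.
1. P is the midpoint of BA ⇒ P = (0, 1/2)
2. J lies on line PY with PJ:JY = 3:2 ⇒ J = (3, 7/5)
3. X is the centroid of triangle BRP ⇒ X = (1/3, 1/6)
4. K is the intersection of line JX and line RB ⇒ K = (-1/37, 0)
K = J + t·(X−J) with t = 42/37, so JK:KX = t:(1−t) = 42/37:-5/37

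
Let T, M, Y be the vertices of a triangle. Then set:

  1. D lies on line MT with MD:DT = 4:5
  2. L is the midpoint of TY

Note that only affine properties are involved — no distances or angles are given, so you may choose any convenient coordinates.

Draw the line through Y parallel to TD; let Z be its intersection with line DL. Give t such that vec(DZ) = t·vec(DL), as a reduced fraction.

Set T = (0, 0), M = (1, 0), Y = (0, 1); any affine frame gives the same invariant.
1. D lies on line MT with MD:DT = 4:5 ⇒ D = (5/9, 0)
2. L is the midpoint of TY ⇒ L = (0, 1/2)
through Y parallel to TD: direction (5/9, 0); meets DL at Z = (-5/9, 1)
Z = D + t·(L−D) with t = 2

t = 2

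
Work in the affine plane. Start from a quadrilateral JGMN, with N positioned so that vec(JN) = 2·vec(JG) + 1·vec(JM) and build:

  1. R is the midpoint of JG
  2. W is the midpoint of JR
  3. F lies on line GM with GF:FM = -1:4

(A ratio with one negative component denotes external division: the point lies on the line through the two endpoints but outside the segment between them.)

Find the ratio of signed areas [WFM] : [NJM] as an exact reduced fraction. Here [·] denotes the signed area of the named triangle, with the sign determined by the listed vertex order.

[WFM]:[NJM] = -1/2

Work in coordinates with J = (0, 0), G = (1, 0), M = (0, 1), N = (2, 1).
1. R is the midpoint of JG ⇒ R = (1/2, 0)
2. W is the midpoint of JR ⇒ W = (1/4, 0)
3. F lies on line GM with GF:FM = -1:4 ⇒ F = (4/3, -1/3)
2·[WFM] = 1, 2·[NJM] = -2
[WFM]:[NJM] = 1:-2 = -1/2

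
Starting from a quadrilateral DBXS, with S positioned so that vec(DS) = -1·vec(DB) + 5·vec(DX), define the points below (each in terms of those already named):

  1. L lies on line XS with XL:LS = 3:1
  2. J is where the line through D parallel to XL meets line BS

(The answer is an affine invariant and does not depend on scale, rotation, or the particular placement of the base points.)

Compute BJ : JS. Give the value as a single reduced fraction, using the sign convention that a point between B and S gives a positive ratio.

BJ:JS = -4

Choose coordinates D = (0, 0), B = (1, 0), X = (0, 1), S = (-1, 5).
1. L lies on line XS with XL:LS = 3:1 ⇒ L = (-3/4, 4)
2. J is where the line through D parallel to XL meets line BS ⇒ J = (-5/3, 20/3)
J = B + t·(S−B) with t = 4/3, so BJ:JS = t:(1−t) = 4/3:-1/3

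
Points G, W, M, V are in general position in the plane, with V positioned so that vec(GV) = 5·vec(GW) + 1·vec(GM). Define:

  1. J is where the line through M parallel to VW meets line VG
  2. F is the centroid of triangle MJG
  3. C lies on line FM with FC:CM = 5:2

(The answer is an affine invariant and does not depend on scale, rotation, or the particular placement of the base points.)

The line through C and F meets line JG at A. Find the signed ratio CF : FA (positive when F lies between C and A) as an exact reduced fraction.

Work in coordinates with G = (0, 0), W = (1, 0), M = (0, 1), V = (5, 1).
1. J is where the line through M parallel to VW meets line VG ⇒ J = (-20, -4)
2. F is the centroid of triangle MJG ⇒ F = (-20/3, -1)
3. C lies on line FM with FC:CM = 5:2 ⇒ C = (-40/21, 3/7)
line CF meets JG at A = (-10, -2)
F = C + t·(A−C) with t = 10/17, so CF:FA = 10/17:7/17

CF:FA = 10/7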